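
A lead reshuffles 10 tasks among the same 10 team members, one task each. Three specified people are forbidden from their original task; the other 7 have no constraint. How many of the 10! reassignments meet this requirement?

Inclusion-exclusion on the 3 forbidden self-matches:
Σ_{j=0}^{3} (-1)^j C(3,j)(10-j)!
= C(3,0)·10! - C(3,1)·9! + C(3,2)·8! - C(3,3)·7!
= 3628800 - 1088640 + 120960 - 5040
= 2656080

2656080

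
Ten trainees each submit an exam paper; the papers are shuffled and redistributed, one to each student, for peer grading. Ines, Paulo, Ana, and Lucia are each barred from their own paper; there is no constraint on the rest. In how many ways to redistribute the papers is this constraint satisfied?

2399760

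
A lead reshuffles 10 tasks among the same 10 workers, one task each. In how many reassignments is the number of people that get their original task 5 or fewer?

Sum C(10,i)·!(10-i) for i = 0..5:
  i=0: C(10,0)·!10 = 1·1334961 = 1334961
  i=1: C(10,1)·!9 = 10·133496 = 1334960
  i=2: C(10,2)·!8 = 45·14833 = 667485
  i=3: C(10,3)·!7 = 120·1854 = 222480
  i=4: C(10,4)·!6 = 210·265 = 55650
  i=5: C(10,5)·!5 = 252·44 = 11088
Total = 3626624.

3626624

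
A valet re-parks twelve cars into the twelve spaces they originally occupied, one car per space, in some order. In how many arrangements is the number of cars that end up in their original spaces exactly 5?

1468368

Choose which 5 of the 12 are fixed: C(12,5) = 792.
The remaining 7 must be deranged: !7 = 1854.
Total: 792 × 1854 = 1468368.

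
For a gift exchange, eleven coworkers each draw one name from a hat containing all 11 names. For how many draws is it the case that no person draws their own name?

The number of derangements of 11 is !11 = Σ_{k=0}^{11} (-1)^k·11!/k!
= 11! - 11!/1! + 11!/2! - 11!/3! + 11!/4! - 11!/5! + 11!/6! - 11!/7! + 11!/8! - 11!/9! + 11!/10! - 11!/11!
= 39916800 - 39916800 + 19958400 - 6652800 + 1663200 - 332640 + 55440 - 7920 + 990 - 110 + 11 - 1
= 14684570

14684570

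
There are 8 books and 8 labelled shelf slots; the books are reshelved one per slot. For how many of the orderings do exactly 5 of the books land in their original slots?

112

Pick the 5 fixed positions: C(8,5) = 56 ways.
The other 3 form a derangement: !3 = 2.
Total: 56 × 2 = 112.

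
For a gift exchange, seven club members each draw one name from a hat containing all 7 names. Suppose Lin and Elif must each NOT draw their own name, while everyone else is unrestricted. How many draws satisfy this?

Inclusion-exclusion on the 2 forbidden self-matches:
Σ_{j=0}^{2} (-1)^j C(2,j)(7-j)!
= C(2,0)·7! - C(2,1)·6! + C(2,2)·5!
= 5040 - 1440 + 120
= 3720

3720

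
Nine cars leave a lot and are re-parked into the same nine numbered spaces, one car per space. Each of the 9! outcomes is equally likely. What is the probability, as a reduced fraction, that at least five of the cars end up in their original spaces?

Favorable outcomes: Σ_{i≥5} C(9,i)·!(9-i) = 126·9 + 84·2 + 36·1 + 9·0 + 1·1 = 1339.
Total outcomes: 9! = 362880.
Probability = 1339/362880 = 1339/362880.

1339/362880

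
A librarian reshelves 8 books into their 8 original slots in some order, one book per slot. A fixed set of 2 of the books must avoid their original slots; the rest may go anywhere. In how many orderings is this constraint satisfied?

30960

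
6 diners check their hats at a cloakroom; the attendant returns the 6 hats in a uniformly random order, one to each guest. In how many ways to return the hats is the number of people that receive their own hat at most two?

664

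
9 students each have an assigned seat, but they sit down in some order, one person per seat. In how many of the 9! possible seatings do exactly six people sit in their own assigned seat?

168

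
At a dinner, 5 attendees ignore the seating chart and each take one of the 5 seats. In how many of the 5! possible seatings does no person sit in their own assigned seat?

44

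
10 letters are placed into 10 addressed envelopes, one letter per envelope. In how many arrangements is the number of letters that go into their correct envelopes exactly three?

Choose which 3 of the 10 are fixed: C(10,3) = 120.
The remaining 7 must be deranged: !7 = 1854.
Total: 120 × 1854 = 222480.

222480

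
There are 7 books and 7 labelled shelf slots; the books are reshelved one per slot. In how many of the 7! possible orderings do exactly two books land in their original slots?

Choose which 2 of the 7 are fixed: C(7,2) = 21.
The remaining 5 must be deranged: !5 = 44.
Total: 21 × 44 = 924.

924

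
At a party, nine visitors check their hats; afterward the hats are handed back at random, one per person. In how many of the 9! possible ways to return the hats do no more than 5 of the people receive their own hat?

362675

Sum C(9,i)·!(9-i) for i = 0..5:
  i=0: C(9,0)·!9 = 1·133496 = 133496
  i=1: C(9,1)·!8 = 9·14833 = 133497
  i=2: C(9,2)·!7 = 36·1854 = 66744
  i=3: C(9,3)·!6 = 84·265 = 22260
  i=4: C(9,4)·!5 = 126·44 = 5544
  i=5: C(9,5)·!4 = 126·9 = 1134
Total = 362675.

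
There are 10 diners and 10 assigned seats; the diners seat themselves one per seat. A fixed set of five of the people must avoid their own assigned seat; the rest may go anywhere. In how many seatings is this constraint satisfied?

2170680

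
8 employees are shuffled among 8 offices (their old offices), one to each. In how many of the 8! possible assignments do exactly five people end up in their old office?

112

Pick the 5 fixed positions: C(8,5) = 56 ways.
The remaining 3 must be deranged: !3 = 2.
Total: 56 × 2 = 112.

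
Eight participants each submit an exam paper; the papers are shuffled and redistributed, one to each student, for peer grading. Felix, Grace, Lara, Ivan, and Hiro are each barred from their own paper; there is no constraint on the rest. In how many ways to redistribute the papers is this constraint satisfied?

21234

Inclusion-exclusion on the 5 forbidden self-matches:
Σ_{j=0}^{5} (-1)^j C(5,j)(8-j)!
= C(5,0)·8! - C(5,1)·7! + C(5,2)·6! - C(5,3)·5! + C(5,4)·4! - C(5,5)·3!
= 40320 - 25200 + 7200 - 1200 + 120 - 6
= 21234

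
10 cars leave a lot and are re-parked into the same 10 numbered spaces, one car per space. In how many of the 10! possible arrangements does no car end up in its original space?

!10 = 10! · Σ_{k=0}^{10} (-1)^k/k!
= 10! - 10!/1! + 10!/2! - 10!/3! + 10!/4! - 10!/5! + 10!/6! - 10!/7! + 10!/8! - 10!/9! + 10!/10!
= 3628800 - 3628800 + 1814400 - 604800 + 151200 - 30240 + 5040 - 720 + 90 - 10 + 1
= 1334961

1334961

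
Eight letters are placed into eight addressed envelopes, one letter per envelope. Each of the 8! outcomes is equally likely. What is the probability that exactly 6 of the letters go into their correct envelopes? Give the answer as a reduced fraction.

1/1440

Favorable outcomes: C(8,6)·!2 = 28·1 = 28.
Total outcomes: 8! = 40320.
Probability = 28/40320 = 1/1440.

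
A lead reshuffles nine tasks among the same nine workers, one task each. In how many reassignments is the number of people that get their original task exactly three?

22260

Pick the 3 fixed positions: C(9,3) = 84 ways.
The other 6 form a derangement: !6 = 265.
Total: 84 × 265 = 22260.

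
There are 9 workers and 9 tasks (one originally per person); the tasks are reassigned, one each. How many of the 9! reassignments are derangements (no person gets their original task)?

133496

The number of derangements of 9 is !9 = Σ_{k=0}^{9} (-1)^k·9!/k!
= 9! - 9!/1! + 9!/2! - 9!/3! + 9!/4! - 9!/5! + 9!/6! - 9!/7! + 9!/8! - 9!/9!
= 362880 - 362880 + 181440 - 60480 + 15120 - 3024 + 504 - 72 + 9 - 1
= 133496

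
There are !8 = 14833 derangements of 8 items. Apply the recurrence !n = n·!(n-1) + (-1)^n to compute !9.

133496

!9 = 9·14833 - 1 = 133496.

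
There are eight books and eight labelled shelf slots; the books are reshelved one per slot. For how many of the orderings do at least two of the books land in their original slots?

10655

Sum C(8,i)·!(8-i) for i = 2..8:
  i=2: C(8,2)·!6 = 28·265 = 7420
  i=3: C(8,3)·!5 = 56·44 = 2464
  i=4: C(8,4)·!4 = 70·9 = 630
  i=5: C(8,5)·!3 = 56·2 = 112
  i=6: C(8,6)·!2 = 28·1 = 28
  i=7: C(8,7)·!1 = 8·0 = 0
  i=8: C(8,8)·!0 = 1·1 = 1
Total = 10655.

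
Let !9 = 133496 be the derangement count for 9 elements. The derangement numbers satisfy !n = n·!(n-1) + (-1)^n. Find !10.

!10 = 10·133496 + 1 = 1334961.

1334961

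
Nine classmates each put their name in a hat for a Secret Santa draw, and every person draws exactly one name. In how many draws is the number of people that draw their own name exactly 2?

Pick the 2 fixed positions: C(9,2) = 36 ways.
The other 7 form a derangement: !7 = 1854.
Total: 36 × 1854 = 66744.

66744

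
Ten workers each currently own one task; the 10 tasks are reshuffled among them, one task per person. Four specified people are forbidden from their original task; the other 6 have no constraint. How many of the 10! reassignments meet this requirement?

2399760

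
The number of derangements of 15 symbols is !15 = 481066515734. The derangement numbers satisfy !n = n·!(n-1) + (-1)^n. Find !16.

7697064251745

!16 = 16·481066515734 + 1 = 7697064251745.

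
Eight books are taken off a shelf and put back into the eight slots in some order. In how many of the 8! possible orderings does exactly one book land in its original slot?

14832

Choose which one of the 8 is fixed: C(8,1) = 8.
The other 7 form a derangement: !7 = 1854.
Total: 8 × 1854 = 14832.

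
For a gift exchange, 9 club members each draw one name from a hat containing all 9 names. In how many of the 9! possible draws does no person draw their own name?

133496

Recurrence: !9 = 9·!8 + (-1)^9.
!9 = 9·14833 - 1 = 133496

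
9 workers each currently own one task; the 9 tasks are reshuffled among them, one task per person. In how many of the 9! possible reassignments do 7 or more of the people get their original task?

37

# with exactly i fixed is C(9,i)·!(9-i); sum over i=7..9:
  i=7: C(9,7)·!2 = 36·1 = 36
  i=8: C(9,8)·!1 = 9·0 = 0
  i=9: C(9,9)·!0 = 1·1 = 1
Total = 37.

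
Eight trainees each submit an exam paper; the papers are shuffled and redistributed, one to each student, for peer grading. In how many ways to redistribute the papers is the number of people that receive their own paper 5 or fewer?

40291

# with exactly i fixed is C(8,i)·!(8-i); sum over i=0..5:
  i=0: C(8,0)·!8 = 1·14833 = 14833
  i=1: C(8,1)·!7 = 8·1854 = 14832
  i=2: C(8,2)·!6 = 28·265 = 7420
  i=3: C(8,3)·!5 = 56·44 = 2464
  i=4: C(8,4)·!4 = 70·9 = 630
  i=5: C(8,5)·!3 = 56·2 = 112
Total = 40291.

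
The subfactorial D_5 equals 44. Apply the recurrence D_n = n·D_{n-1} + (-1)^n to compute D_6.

D_6 = 6·44 + 1 = 265.

265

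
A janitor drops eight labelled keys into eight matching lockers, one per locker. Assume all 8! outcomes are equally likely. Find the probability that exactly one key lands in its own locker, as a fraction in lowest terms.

103/280

Favorable outcomes: C(8,1)·!7 = 8·1854 = 14832.
Total outcomes: 8! = 40320.
Probability = 14832/40320 = 103/280.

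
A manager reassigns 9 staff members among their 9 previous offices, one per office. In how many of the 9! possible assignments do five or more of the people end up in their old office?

1339

# with exactly i fixed is C(9,i)·!(9-i); sum over i=5..9:
  i=5: C(9,5)·!4 = 126·9 = 1134
  i=6: C(9,6)·!3 = 84·2 = 168
  i=7: C(9,7)·!2 = 36·1 = 36
  i=8: C(9,8)·!1 = 9·0 = 0
  i=9: C(9,9)·!0 = 1·1 = 1
Total = 1339.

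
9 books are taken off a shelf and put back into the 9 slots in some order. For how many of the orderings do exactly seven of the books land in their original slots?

Choose which 7 of the 9 are fixed: C(9,7) = 36.
The remaining 2 must be deranged: !2 = 1.
Total: 36 × 1 = 36.

36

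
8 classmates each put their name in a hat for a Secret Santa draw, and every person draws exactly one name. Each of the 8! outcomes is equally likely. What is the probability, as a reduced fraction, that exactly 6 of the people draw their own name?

Favorable outcomes: C(8,6)·!2 = 28·1 = 28.
Total outcomes: 8! = 40320.
Probability = 28/40320 = 1/1440.

1/1440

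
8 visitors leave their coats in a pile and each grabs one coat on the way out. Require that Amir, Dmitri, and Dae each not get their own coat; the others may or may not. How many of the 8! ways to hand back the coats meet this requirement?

Let A_j be the event that the j-th constrained one is fixed. By inclusion-exclusion over the 3 events:
Σ_{j=0}^{3} (-1)^j C(3,j)(8-j)!
= C(3,0)·8! - C(3,1)·7! + C(3,2)·6! - C(3,3)·5!
= 40320 - 15120 + 2160 - 120
= 27240

27240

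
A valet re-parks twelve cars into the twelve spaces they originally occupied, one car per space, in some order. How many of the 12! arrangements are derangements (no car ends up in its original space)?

176214841

Recurrence: !12 = 12·!11 + (-1)^12.
!12 = 12·14684570 + 1 = 176214841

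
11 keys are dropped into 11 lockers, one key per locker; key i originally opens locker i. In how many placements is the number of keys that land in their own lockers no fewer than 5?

146114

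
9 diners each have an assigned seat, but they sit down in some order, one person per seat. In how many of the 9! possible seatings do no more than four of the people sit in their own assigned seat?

Sum C(9,i)·!(9-i) for i = 0..4:
  i=0: C(9,0)·!9 = 1·133496 = 133496
  i=1: C(9,1)·!8 = 9·14833 = 133497
  i=2: C(9,2)·!7 = 36·1854 = 66744
  i=3: C(9,3)·!6 = 84·265 = 22260
  i=4: C(9,4)·!5 = 126·44 = 5544
Total = 361541.

361541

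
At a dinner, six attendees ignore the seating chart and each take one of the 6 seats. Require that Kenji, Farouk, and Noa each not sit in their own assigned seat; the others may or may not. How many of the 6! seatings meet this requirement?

Inclusion-exclusion on the 3 forbidden self-matches:
Σ_{j=0}^{3} (-1)^j C(3,j)(6-j)!
= C(3,0)·6! - C(3,1)·5! + C(3,2)·4! - C(3,3)·3!
= 720 - 360 + 72 - 6
= 426

426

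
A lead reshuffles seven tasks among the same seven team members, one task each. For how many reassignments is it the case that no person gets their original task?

1854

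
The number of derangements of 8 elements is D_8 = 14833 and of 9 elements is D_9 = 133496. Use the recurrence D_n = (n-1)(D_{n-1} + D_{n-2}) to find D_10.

1334961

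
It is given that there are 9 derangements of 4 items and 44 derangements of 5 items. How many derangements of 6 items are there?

265

D_6 = (6-1)·(D_5 + D_4) = 5·(44 + 9) = 5·53 = 265.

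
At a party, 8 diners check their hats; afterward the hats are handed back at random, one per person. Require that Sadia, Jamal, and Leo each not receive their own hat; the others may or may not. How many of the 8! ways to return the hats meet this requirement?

Let A_j be the event that the j-th constrained one is fixed. By inclusion-exclusion over the 3 events:
Σ_{j=0}^{3} (-1)^j C(3,j)(8-j)!
= C(3,0)·8! - C(3,1)·7! + C(3,2)·6! - C(3,3)·5!
= 40320 - 15120 + 2160 - 120
= 27240

27240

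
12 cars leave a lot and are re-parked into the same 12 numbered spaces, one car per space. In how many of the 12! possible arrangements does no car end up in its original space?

The subfactorial !12 = [12!/e] (nearest integer).
12! = 479001600, and 479001600/e ≈ 176214840.93, so !12 = 176214841.

176214841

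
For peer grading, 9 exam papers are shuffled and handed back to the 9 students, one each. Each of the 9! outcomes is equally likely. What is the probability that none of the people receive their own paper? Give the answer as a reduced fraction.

16687/45360

Favorable outcomes: !9 = 133496.
Total outcomes: 9! = 362880.
Probability = 133496/362880 = 16687/45360.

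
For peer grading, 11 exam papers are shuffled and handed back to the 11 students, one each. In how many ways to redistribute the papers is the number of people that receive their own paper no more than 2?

# with exactly i fixed is C(11,i)·!(11-i); sum over i=0..2:
  i=0: C(11,0)·!11 = 1·14684570 = 14684570
  i=1: C(11,1)·!10 = 11·1334961 = 14684571
  i=2: C(11,2)·!9 = 55·133496 = 7342280
Total = 36711421.

36711421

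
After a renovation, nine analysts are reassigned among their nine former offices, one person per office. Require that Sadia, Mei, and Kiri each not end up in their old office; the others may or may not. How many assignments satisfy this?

256320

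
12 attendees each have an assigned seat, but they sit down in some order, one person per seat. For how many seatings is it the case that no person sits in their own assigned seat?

!12 is the nearest integer to 12!/e.
12! = 479001600, and 479001600/e ≈ 176214840.93, so !12 = 176214841.

176214841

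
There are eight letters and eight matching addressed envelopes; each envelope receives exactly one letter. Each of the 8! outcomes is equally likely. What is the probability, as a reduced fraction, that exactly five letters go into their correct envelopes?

1/360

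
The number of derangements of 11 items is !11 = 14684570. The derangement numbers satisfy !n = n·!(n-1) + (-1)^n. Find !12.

!12 = 12·14684570 + 1 = 176214841.

176214841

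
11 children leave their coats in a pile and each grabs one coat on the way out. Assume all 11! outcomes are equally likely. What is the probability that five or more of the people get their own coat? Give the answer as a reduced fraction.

73057/19958400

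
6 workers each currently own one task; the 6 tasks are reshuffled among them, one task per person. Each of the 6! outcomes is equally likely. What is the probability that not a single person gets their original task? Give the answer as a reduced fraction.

53/144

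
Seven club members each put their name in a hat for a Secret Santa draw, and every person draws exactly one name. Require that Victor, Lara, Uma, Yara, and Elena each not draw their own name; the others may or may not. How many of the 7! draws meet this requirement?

2428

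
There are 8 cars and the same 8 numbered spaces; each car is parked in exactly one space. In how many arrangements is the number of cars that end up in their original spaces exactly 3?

2464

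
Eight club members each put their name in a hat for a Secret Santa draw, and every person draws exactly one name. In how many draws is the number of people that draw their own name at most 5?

Sum C(8,i)·!(8-i) for i = 0..5:
  i=0: C(8,0)·!8 = 1·14833 = 14833
  i=1: C(8,1)·!7 = 8·1854 = 14832
  i=2: C(8,2)·!6 = 28·265 = 7420
  i=3: C(8,3)·!5 = 56·44 = 2464
  i=4: C(8,4)·!4 = 70·9 = 630
  i=5: C(8,5)·!3 = 56·2 = 112
Total = 40291.

40291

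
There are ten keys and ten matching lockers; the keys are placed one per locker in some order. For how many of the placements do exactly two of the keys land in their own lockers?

Pick the 2 fixed positions: C(10,2) = 45 ways.
The remaining 8 must be deranged: !8 = 14833.
Total: 45 × 14833 = 667485.

667485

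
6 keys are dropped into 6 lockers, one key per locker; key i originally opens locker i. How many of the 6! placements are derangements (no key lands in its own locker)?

265

By inclusion-exclusion, !6 = Σ (-1)^k · 6!/k! for k=0..6
= 6! - 6!/1! + 6!/2! - 6!/3! + 6!/4! - 6!/5! + 6!/6!
= 720 - 720 + 360 - 120 + 30 - 6 + 1
= 265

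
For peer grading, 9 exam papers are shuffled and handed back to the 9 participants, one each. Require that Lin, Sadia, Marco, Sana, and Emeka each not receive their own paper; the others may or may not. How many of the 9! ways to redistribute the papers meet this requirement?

Let A_j be the event that the j-th constrained one is fixed. By inclusion-exclusion over the 5 events:
Σ_{j=0}^{5} (-1)^j C(5,j)(9-j)!
= C(5,0)·9! - C(5,1)·8! + C(5,2)·7! - C(5,3)·6! + C(5,4)·5! - C(5,5)·4!
= 362880 - 201600 + 50400 - 7200 + 600 - 24
= 205056

205056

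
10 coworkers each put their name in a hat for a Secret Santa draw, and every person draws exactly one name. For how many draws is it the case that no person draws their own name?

1334961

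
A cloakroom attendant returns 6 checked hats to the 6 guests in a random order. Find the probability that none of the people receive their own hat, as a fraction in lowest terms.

Favorable outcomes: !6 = 265.
Total outcomes: 6! = 720.
Probability = 265/720 = 53/144.

53/144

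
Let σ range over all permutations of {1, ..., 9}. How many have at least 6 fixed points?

205

Sum C(9,i)·!(9-i) for i = 6..9:
  i=6: C(9,6)·!3 = 84·2 = 168
  i=7: C(9,7)·!2 = 36·1 = 36
  i=8: C(9,8)·!1 = 9·0 = 0
  i=9: C(9,9)·!0 = 1·1 = 1
Total = 205.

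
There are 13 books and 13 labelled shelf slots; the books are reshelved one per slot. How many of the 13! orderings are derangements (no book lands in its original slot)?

2290792932

By inclusion-exclusion, !13 = Σ (-1)^k · 13!/k! for k=0..13
= 13! - 13!/1! + 13!/2! - 13!/3! + 13!/4! - 13!/5! + 13!/6! - 13!/7! + 13!/8! - 13!/9! + 13!/10! - 13!/11! + 13!/12! - 13!/13!
= 6227020800 - 6227020800 + 3113510400 - 1037836800 + 259459200 - 51891840 + 8648640 - 1235520 + 154440 - 17160 + 1716 - 156 + 13 - 1
= 2290792932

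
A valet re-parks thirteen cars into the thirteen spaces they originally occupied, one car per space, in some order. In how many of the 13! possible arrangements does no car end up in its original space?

2290792932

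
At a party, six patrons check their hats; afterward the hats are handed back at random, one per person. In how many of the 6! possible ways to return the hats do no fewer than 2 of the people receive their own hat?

# with exactly i fixed is C(6,i)·!(6-i); sum over i=2..6:
  i=2: C(6,2)·!4 = 15·9 = 135
  i=3: C(6,3)·!3 = 20·2 = 40
  i=4: C(6,4)·!2 = 15·1 = 15
  i=5: C(6,5)·!1 = 6·0 = 0
  i=6: C(6,6)·!0 = 1·1 = 1
Total = 191.

191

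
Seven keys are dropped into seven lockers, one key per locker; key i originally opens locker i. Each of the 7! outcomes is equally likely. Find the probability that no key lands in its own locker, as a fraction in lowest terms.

Favorable outcomes: !7 = 1854.
Total outcomes: 7! = 5040.
Probability = 1854/5040 = 103/280.

103/280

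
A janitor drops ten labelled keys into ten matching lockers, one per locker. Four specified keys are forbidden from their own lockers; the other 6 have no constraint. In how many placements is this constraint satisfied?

Inclusion-exclusion on the 4 forbidden self-matches:
Σ_{j=0}^{4} (-1)^j C(4,j)(10-j)!
= C(4,0)·10! - C(4,1)·9! + C(4,2)·8! - C(4,3)·7! + C(4,4)·6!
= 3628800 - 1451520 + 241920 - 20160 + 720
= 2399760

2399760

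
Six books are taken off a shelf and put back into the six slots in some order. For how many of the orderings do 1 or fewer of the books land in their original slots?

529

# with exactly i fixed is C(6,i)·!(6-i); sum over i=0..1:
  i=0: C(6,0)·!6 = 1·265 = 265
  i=1: C(6,1)·!5 = 6·44 = 264
Total = 529.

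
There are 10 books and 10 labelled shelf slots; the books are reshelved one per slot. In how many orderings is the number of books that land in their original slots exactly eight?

45

Pick the 8 fixed positions: C(10,8) = 45 ways.
The remaining 2 must be deranged: !2 = 1.
Total: 45 × 1 = 45.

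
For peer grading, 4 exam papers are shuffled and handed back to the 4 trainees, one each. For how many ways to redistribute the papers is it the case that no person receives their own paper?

9

Recurrence: !4 = 3·(!3 + !2).
!4 = 3·(2 + 1) = 3·3 = 9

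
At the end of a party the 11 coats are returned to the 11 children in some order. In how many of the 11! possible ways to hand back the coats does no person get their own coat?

The subfactorial !11 = [11!/e] (nearest integer).
11! = 39916800, and 39916800/e ≈ 14684570.08, so !11 = 14684570.

14684570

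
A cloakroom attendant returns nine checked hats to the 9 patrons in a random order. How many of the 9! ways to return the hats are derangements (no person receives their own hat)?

133496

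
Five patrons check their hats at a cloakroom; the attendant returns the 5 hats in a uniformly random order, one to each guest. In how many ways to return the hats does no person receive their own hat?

44

Recurrence: !5 = 4·(!4 + !3).
!5 = 4·(9 + 2) = 4·11 = 44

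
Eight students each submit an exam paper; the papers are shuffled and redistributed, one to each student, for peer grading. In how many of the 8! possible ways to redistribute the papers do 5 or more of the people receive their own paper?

141

Sum C(8,i)·!(8-i) for i = 5..8:
  i=5: C(8,5)·!3 = 56·2 = 112
  i=6: C(8,6)·!2 = 28·1 = 28
  i=7: C(8,7)·!1 = 8·0 = 0
  i=8: C(8,8)·!0 = 1·1 = 1
Total = 141.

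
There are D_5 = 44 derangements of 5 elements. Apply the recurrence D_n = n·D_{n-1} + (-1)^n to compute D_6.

D_6 = 6·44 + 1 = 265.

265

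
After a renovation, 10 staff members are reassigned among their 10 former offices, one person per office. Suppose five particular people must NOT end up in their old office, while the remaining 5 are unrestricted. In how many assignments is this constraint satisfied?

Inclusion-exclusion on the 5 forbidden self-matches:
Σ_{j=0}^{5} (-1)^j C(5,j)(10-j)!
= C(5,0)·10! - C(5,1)·9! + C(5,2)·8! - C(5,3)·7! + C(5,4)·6! - C(5,5)·5!
= 3628800 - 1814400 + 403200 - 50400 + 3600 - 120
= 2170680

2170680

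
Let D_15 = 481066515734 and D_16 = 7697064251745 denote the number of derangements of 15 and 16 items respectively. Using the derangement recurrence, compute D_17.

130850092279664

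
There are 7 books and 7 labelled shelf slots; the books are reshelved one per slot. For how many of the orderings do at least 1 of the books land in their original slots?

# with exactly i fixed is C(7,i)·!(7-i); sum over i=1..7:
  i=1: C(7,1)·!6 = 7·265 = 1855
  i=2: C(7,2)·!5 = 21·44 = 924
  i=3: C(7,3)·!4 = 35·9 = 315
  i=4: C(7,4)·!3 = 35·2 = 70
  i=5: C(7,5)·!2 = 21·1 = 21
  i=6: C(7,6)·!1 = 7·0 = 0
  i=7: C(7,7)·!0 = 1·1 = 1
Total = 3186.

3186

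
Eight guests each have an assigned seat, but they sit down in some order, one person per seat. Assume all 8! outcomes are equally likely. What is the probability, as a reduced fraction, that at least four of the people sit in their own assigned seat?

257/13440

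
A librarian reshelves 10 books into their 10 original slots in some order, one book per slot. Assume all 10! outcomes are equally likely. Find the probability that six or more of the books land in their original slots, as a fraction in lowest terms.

17/28350

Favorable outcomes: Σ_{i≥6} C(10,i)·!(10-i) = 210·9 + 120·2 + 45·1 + 10·0 + 1·1 = 2176.
Total outcomes: 10! = 3628800.
Probability = 2176/3628800 = 17/28350.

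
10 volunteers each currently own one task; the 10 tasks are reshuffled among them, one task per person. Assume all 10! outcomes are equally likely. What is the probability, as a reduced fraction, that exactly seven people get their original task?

1/15120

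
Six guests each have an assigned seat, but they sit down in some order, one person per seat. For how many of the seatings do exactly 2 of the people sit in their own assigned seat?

Choose which 2 of the 6 are fixed: C(6,2) = 15.
The remaining 4 must be deranged: !4 = 9.
Total: 15 × 9 = 135.

135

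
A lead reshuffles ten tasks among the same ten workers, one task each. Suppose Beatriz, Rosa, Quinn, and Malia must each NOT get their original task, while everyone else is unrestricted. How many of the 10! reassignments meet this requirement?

2399760

Let A_j be the event that the j-th constrained one is fixed. By inclusion-exclusion over the 4 events:
Σ_{j=0}^{4} (-1)^j C(4,j)(10-j)!
= C(4,0)·10! - C(4,1)·9! + C(4,2)·8! - C(4,3)·7! + C(4,4)·6!
= 3628800 - 1451520 + 241920 - 20160 + 720
= 2399760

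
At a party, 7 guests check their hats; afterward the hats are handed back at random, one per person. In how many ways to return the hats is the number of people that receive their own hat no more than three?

4948

Sum C(7,i)·!(7-i) for i = 0..3:
  i=0: C(7,0)·!7 = 1·1854 = 1854
  i=1: C(7,1)·!6 = 7·265 = 1855
  i=2: C(7,2)·!5 = 21·44 = 924
  i=3: C(7,3)·!4 = 35·9 = 315
Total = 4948.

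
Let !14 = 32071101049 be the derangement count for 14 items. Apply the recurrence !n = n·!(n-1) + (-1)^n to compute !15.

481066515734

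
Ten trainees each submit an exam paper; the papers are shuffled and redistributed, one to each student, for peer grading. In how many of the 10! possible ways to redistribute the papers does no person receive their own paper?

By inclusion-exclusion, !10 = Σ (-1)^k · 10!/k! for k=0..10
= 10! - 10!/1! + 10!/2! - 10!/3! + 10!/4! - 10!/5! + 10!/6! - 10!/7! + 10!/8! - 10!/9! + 10!/10!
= 3628800 - 3628800 + 1814400 - 604800 + 151200 - 30240 + 5040 - 720 + 90 - 10 + 1
= 1334961

1334961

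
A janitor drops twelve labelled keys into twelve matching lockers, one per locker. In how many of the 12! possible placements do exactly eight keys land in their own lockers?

Choose which 8 of the 12 are fixed: C(12,8) = 495.
The other 4 form a derangement: !4 = 9.
Total: 495 × 9 = 4455.

4455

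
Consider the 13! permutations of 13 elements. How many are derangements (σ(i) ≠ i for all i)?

!13 = 13! · Σ_{k=0}^{13} (-1)^k/k!
= 13! - 13!/1! + 13!/2! - 13!/3! + 13!/4! - 13!/5! + 13!/6! - 13!/7! + 13!/8! - 13!/9! + 13!/10! - 13!/11! + 13!/12! - 13!/13!
= 6227020800 - 6227020800 + 3113510400 - 1037836800 + 259459200 - 51891840 + 8648640 - 1235520 + 154440 - 17160 + 1716 - 156 + 13 - 1
= 2290792932

2290792932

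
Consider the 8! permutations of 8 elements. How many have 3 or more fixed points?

Sum C(8,i)·!(8-i) for i = 3..8:
  i=3: C(8,3)·!5 = 56·44 = 2464
  i=4: C(8,4)·!4 = 70·9 = 630
  i=5: C(8,5)·!3 = 56·2 = 112
  i=6: C(8,6)·!2 = 28·1 = 28
  i=7: C(8,7)·!1 = 8·0 = 0
  i=8: C(8,8)·!0 = 1·1 = 1
Total = 3235.

3235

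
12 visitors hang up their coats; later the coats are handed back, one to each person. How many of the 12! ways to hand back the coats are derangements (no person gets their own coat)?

176214841

Recurrence: !12 = 12·!11 + (-1)^12.
!12 = 12·14684570 + 1 = 176214841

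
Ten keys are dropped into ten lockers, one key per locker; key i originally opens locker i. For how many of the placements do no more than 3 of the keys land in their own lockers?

3559886

Sum C(10,i)·!(10-i) for i = 0..3:
  i=0: C(10,0)·!10 = 1·1334961 = 1334961
  i=1: C(10,1)·!9 = 10·133496 = 1334960
  i=2: C(10,2)·!8 = 45·14833 = 667485
  i=3: C(10,3)·!7 = 120·1854 = 222480
Total = 3559886.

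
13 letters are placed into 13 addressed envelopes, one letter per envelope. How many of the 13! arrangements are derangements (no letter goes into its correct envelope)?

2290792932

Recurrence: !13 = 13·!12 + (-1)^13.
!13 = 13·176214841 - 1 = 2290792932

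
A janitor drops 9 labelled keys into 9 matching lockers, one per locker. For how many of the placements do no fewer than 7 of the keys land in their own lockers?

Sum C(9,i)·!(9-i) for i = 7..9:
  i=7: C(9,7)·!2 = 36·1 = 36
  i=8: C(9,8)·!1 = 9·0 = 0
  i=9: C(9,9)·!0 = 1·1 = 1
Total = 37.

37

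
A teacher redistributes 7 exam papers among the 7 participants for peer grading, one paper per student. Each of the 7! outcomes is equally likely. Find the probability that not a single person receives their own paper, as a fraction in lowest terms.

Favorable outcomes: !7 = 1854.
Total outcomes: 7! = 5040.
Probability = 1854/5040 = 103/280.

103/280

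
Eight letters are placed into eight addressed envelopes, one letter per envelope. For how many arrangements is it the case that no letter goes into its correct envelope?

14833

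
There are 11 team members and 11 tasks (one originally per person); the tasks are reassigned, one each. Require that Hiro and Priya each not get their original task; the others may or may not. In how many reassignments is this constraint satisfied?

Let A_j be the event that the j-th constrained one is fixed. By inclusion-exclusion over the 2 events:
Σ_{j=0}^{2} (-1)^j C(2,j)(11-j)!
= C(2,0)·11! - C(2,1)·10! + C(2,2)·9!
= 39916800 - 7257600 + 362880
= 33022080

33022080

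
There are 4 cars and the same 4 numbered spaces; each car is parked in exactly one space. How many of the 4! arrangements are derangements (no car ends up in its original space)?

9

Recurrence: !4 = 3·(!3 + !2).
!4 = 3·(2 + 1) = 3·3 = 9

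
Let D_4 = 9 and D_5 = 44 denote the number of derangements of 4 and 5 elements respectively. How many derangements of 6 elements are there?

D_6 = (6-1)·(D_5 + D_4) = 5·(44 + 9) = 5·53 = 265.

265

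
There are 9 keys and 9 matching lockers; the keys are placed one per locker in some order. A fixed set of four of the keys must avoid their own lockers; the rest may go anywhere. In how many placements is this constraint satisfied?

Let A_j be the event that the j-th constrained one is fixed. By inclusion-exclusion over the 4 events:
Σ_{j=0}^{4} (-1)^j C(4,j)(9-j)!
= C(4,0)·9! - C(4,1)·8! + C(4,2)·7! - C(4,3)·6! + C(4,4)·5!
= 362880 - 161280 + 30240 - 2880 + 120
= 229080

229080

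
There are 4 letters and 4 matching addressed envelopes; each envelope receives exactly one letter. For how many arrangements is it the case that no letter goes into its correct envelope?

9

!4 = 4! · Σ_{k=0}^{4} (-1)^k/k!
= 4! - 4!/1! + 4!/2! - 4!/3! + 4!/4!
= 24 - 24 + 12 - 4 + 1
= 9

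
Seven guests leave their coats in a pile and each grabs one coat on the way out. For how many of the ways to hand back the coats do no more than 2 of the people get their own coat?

4633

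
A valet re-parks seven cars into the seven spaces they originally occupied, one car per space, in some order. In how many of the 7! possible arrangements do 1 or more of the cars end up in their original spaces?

Sum C(7,i)·!(7-i) for i = 1..7:
  i=1: C(7,1)·!6 = 7·265 = 1855
  i=2: C(7,2)·!5 = 21·44 = 924
  i=3: C(7,3)·!4 = 35·9 = 315
  i=4: C(7,4)·!3 = 35·2 = 70
  i=5: C(7,5)·!2 = 21·1 = 21
  i=6: C(7,6)·!1 = 7·0 = 0
  i=7: C(7,7)·!0 = 1·1 = 1
Total = 3186.

3186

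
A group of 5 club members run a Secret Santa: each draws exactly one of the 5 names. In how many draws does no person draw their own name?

44

The subfactorial !5 = [5!/e] (nearest integer).
5! = 120, and 120/e ≈ 44.15, so !5 = 44.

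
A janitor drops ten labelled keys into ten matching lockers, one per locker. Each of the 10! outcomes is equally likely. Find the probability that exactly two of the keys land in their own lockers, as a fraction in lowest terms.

2119/11520

Favorable outcomes: C(10,2)·!8 = 45·14833 = 667485.
Total outcomes: 10! = 3628800.
Probability = 667485/3628800 = 2119/11520.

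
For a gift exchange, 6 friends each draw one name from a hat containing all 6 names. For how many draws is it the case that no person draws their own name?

Recurrence: !6 = 6·!5 + (-1)^6.
!6 = 6·44 + 1 = 265

265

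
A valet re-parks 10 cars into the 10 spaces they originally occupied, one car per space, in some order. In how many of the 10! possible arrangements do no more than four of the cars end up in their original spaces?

3615536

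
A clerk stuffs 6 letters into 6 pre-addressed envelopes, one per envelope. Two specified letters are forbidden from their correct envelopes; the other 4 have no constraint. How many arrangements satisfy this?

504

Inclusion-exclusion on the 2 forbidden self-matches:
Σ_{j=0}^{2} (-1)^j C(2,j)(6-j)!
= C(2,0)·6! - C(2,1)·5! + C(2,2)·4!
= 720 - 240 + 24
= 504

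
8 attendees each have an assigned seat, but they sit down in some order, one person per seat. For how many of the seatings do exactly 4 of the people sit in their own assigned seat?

630

Pick the 4 fixed positions: C(8,4) = 70 ways.
The other 4 form a derangement: !4 = 9.
Total: 70 × 9 = 630.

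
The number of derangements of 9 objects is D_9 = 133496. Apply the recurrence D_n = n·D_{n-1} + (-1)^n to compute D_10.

1334961

D_10 = 10·133496 + 1 = 1334961.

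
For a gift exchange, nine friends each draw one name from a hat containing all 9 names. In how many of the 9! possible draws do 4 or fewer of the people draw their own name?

361541

# with exactly i fixed is C(9,i)·!(9-i); sum over i=0..4:
  i=0: C(9,0)·!9 = 1·133496 = 133496
  i=1: C(9,1)·!8 = 9·14833 = 133497
  i=2: C(9,2)·!7 = 36·1854 = 66744
  i=3: C(9,3)·!6 = 84·265 = 22260
  i=4: C(9,4)·!5 = 126·44 = 5544
Total = 361541.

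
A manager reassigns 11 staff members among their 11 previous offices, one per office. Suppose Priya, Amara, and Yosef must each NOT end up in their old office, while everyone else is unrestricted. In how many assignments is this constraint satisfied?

30078720

Inclusion-exclusion on the 3 forbidden self-matches:
Σ_{j=0}^{3} (-1)^j C(3,j)(11-j)!
= C(3,0)·11! - C(3,1)·10! + C(3,2)·9! - C(3,3)·8!
= 39916800 - 10886400 + 1088640 - 40320
= 30078720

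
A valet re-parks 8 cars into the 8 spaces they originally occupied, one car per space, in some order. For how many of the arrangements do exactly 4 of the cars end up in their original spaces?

630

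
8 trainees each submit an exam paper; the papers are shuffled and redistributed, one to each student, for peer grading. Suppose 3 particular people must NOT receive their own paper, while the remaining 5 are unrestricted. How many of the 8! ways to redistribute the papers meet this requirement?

Inclusion-exclusion on the 3 forbidden self-matches:
Σ_{j=0}^{3} (-1)^j C(3,j)(8-j)!
= C(3,0)·8! - C(3,1)·7! + C(3,2)·6! - C(3,3)·5!
= 40320 - 15120 + 2160 - 120
= 27240

27240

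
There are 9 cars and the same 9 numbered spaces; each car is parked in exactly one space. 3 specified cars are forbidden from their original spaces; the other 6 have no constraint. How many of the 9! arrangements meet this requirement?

Inclusion-exclusion on the 3 forbidden self-matches:
Σ_{j=0}^{3} (-1)^j C(3,j)(9-j)!
= C(3,0)·9! - C(3,1)·8! + C(3,2)·7! - C(3,3)·6!
= 362880 - 120960 + 15120 - 720
= 256320

256320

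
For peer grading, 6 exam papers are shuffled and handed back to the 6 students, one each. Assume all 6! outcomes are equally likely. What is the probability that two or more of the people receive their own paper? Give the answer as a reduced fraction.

Favorable outcomes: Σ_{i≥2} C(6,i)·!(6-i) = 15·9 + 20·2 + 15·1 + 6·0 + 1·1 = 191.
Total outcomes: 6! = 720.
Probability = 191/720 = 191/720.

191/720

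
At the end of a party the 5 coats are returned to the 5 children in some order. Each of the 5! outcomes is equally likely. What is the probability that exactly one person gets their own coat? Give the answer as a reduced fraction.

Favorable outcomes: C(5,1)·!4 = 5·9 = 45.
Total outcomes: 5! = 120.
Probability = 45/120 = 3/8.

3/8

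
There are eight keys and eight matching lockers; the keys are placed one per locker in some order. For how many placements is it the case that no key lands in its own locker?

14833

!8 is the nearest integer to 8!/e.
8! = 40320, and 40320/e ≈ 14832.90, so !8 = 14833.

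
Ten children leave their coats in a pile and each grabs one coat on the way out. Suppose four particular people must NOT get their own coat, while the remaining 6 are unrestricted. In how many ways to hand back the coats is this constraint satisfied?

Let A_j be the event that the j-th constrained one is fixed. By inclusion-exclusion over the 4 events:
Σ_{j=0}^{4} (-1)^j C(4,j)(10-j)!
= C(4,0)·10! - C(4,1)·9! + C(4,2)·8! - C(4,3)·7! + C(4,4)·6!
= 3628800 - 1451520 + 241920 - 20160 + 720
= 2399760

2399760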